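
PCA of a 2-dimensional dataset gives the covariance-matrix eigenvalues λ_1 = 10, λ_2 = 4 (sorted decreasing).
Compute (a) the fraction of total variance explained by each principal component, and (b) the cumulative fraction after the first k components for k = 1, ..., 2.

Step 1 — total variance = trace(Sigma) = Σ λ_i = 10 + 4 = 14.

Step 2 — fraction explained by component i = λ_i / Σ λ:
  PC1: 10/14 = 0.7143
  PC2: 4/14 = 0.2857

Step 3 — cumulative fraction after k components = (λ_1 + ... + λ_k) / Σ λ:
  k = 1: 10/14 = 0.7143
  k = 2: (10 + 4)/14 = 14/14 = 1

Summary (fraction, with percent):

explained: PC1 0.7143 (71.43%), PC2 0.2857 (28.57%);  cumulative: 0.7143, 1


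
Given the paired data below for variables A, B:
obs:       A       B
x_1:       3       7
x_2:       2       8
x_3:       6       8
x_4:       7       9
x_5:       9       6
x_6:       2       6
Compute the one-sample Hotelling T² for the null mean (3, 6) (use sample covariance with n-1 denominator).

Step 1 — sample mean vector:
  mean(A) = (3 + 2 + 6 + 7 + 9 + 2) / 6 = 29/6 = 4.8333
  mean(B) = (7 + 8 + 8 + 9 + 6 + 6) / 6 = 44/6 = 7.3333
  x̄ = (4.8333, 7.3333),  deviation x̄ - mu_0 = (4.8333, 7.3333) - (3, 6) = (1.8333, 1.3333).

Step 2 — sample covariance matrix, S[i,j] = (1/(n-1)) · Σ_k (x_{k,i} - mean_i) · (x_{k,j} - mean_j), divisor n-1 = 5:
  S[A,A] = ((-1.8333)·(-1.8333) + (-2.8333)·(-2.8333) + (1.1667)·(1.1667) + (2.1667)·(2.1667) + (4.1667)·(4.1667) + (-2.8333)·(-2.8333)) / 5 = 42.8333/5 = 8.5667
  S[A,B] = ((-1.8333)·(-0.3333) + (-2.8333)·(0.6667) + (1.1667)·(0.6667) + (2.1667)·(1.6667) + (4.1667)·(-1.3333) + (-2.8333)·(-1.3333)) / 5 = 1.3333/5 = 0.2667
  S[B,B] = ((-0.3333)·(-0.3333) + (0.6667)·(0.6667) + (0.6667)·(0.6667) + (1.6667)·(1.6667) + (-1.3333)·(-1.3333) + (-1.3333)·(-1.3333)) / 5 = 7.3333/5 = 1.4667
  S = [[8.5667, 0.2667],
 [0.2667, 1.4667]].

Step 3 — invert S. det(S) = 8.5667·1.4667 - (0.2667)² = 12.4933.
  S^{-1} = (1/det) · [[d, -b], [-b, a]] = [[0.1174, -0.0213],
 [-0.0213, 0.6857]].

Step 4 — quadratic form (x̄ - mu_0)^T · S^{-1} · (x̄ - mu_0):
  S^{-1} · (x̄ - mu_0) = (0.1868, 0.8751),
  (x̄ - mu_0)^T · [...] = (1.8333)·(0.1868) + (1.3333)·(0.8751) = 1.5092.

Step 5 — scale by n: T² = 6 · 1.5092 = 9.0555.

T² ≈ 9.0555


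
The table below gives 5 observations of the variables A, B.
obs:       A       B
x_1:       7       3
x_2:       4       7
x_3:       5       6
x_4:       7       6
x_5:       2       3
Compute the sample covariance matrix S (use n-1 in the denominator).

Step 1 — column means:
  mean(A) = (7 + 4 + 5 + 7 + 2) / 5 = 25/5 = 5
  mean(B) = (3 + 7 + 6 + 6 + 3) / 5 = 25/5 = 5

Step 2 — sample covariance S[i,j] = (1/(n-1)) · Σ_k (x_{k,i} - mean_i) · (x_{k,j} - mean_j), with n-1 = 4.
  S[A,A] = ((2)·(2) + (-1)·(-1) + (0)·(0) + (2)·(2) + (-3)·(-3)) / 4 = 18/4 = 4.5
  S[A,B] = ((2)·(-2) + (-1)·(2) + (0)·(1) + (2)·(1) + (-3)·(-2)) / 4 = 2/4 = 0.5
  S[B,B] = ((-2)·(-2) + (2)·(2) + (1)·(1) + (1)·(1) + (-2)·(-2)) / 4 = 14/4 = 3.5

S is symmetric (S[j,i] = S[i,j]). Assembling:

S = [[4.5, 0.5],
 [0.5, 3.5]]


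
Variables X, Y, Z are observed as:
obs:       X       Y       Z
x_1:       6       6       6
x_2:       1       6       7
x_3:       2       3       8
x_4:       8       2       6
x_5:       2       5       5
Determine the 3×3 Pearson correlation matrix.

Step 1 — column means:
  mean(X) = (6 + 1 + 2 + 8 + 2) / 5 = 19/5 = 3.8
  mean(Y) = (6 + 6 + 3 + 2 + 5) / 5 = 22/5 = 4.4
  mean(Z) = (6 + 7 + 8 + 6 + 5) / 5 = 32/5 = 6.4

Step 2 — sample variances and covariances s[i,j] = (1/(n-1)) · Σ_k (x_{k,i} - mean_i) · (x_{k,j} - mean_j), with n-1 = 4:
  s[X,X] = ((2.2)·(2.2) + (-2.8)·(-2.8) + (-1.8)·(-1.8) + (4.2)·(4.2) + (-1.8)·(-1.8)) / 4 = 36.8/4 = 9.2
  s[X,Y] = ((2.2)·(1.6) + (-2.8)·(1.6) + (-1.8)·(-1.4) + (4.2)·(-2.4) + (-1.8)·(0.6)) / 4 = -9.6/4 = -2.4
  s[X,Z] = ((2.2)·(-0.4) + (-2.8)·(0.6) + (-1.8)·(1.6) + (4.2)·(-0.4) + (-1.8)·(-1.4)) / 4 = -4.6/4 = -1.15
  s[Y,Y] = ((1.6)·(1.6) + (1.6)·(1.6) + (-1.4)·(-1.4) + (-2.4)·(-2.4) + (0.6)·(0.6)) / 4 = 13.2/4 = 3.3
  s[Y,Z] = ((1.6)·(-0.4) + (1.6)·(0.6) + (-1.4)·(1.6) + (-2.4)·(-0.4) + (0.6)·(-1.4)) / 4 = -1.8/4 = -0.45
  s[Z,Z] = ((-0.4)·(-0.4) + (0.6)·(0.6) + (1.6)·(1.6) + (-0.4)·(-0.4) + (-1.4)·(-1.4)) / 4 = 5.2/4 = 1.3
  Sample standard deviations s_i = √(s[i,i]):
  s(X) = √(9.2) = 3.0332
  s(Y) = √(3.3) = 1.8166
  s(Z) = √(1.3) = 1.1402

Step 3 — r_{ij} = s_{ij} / (s_i · s_j):
  r[X,X] = 1 (diagonal).
  r[X,Y] = -2.4 / (3.0332 · 1.8166) = -2.4 / 5.51 = -0.4356
  r[X,Z] = -1.15 / (3.0332 · 1.1402) = -1.15 / 3.4583 = -0.3325
  r[Y,Y] = 1 (diagonal).
  r[Y,Z] = -0.45 / (1.8166 · 1.1402) = -0.45 / 2.0712 = -0.2173
  r[Z,Z] = 1 (diagonal).

R is symmetric with unit diagonal. Assembling:

R = [[1, -0.4356, -0.3325],
 [-0.4356, 1, -0.2173],
 [-0.3325, -0.2173, 1]]


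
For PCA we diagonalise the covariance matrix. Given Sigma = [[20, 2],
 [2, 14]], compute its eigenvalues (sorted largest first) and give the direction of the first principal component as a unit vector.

Step 1 — characteristic polynomial of 2×2 Sigma:
  det(Sigma - λI) = λ² - trace · λ + det = 0.
  trace = 20 + 14 = 34, det = 20·14 - (2)² = 276.
Step 2 — discriminant:
  Δ = trace² - 4·det = 1156 - 1104 = 52.
Step 3 — eigenvalues:
  λ = (trace ± √Δ)/2 = (34 ± 7.2111)/2,
  λ_1 = 20.6056,  λ_2 = 13.3944.

Step 4 — unit eigenvector for λ_1: solve (Sigma - λ_1 I)v = 0. First row:
  (20 - 20.6056)·v_x + (2)·v_y = 0, i.e. (-0.6056)·v_x + (2)·v_y = 0,
  so v ∝ (b, λ_1 - a) = (2, 0.6056) = u.
  ||u|| = √((2)² + (0.6056)²) = √(4.3667) ≈ 2.0897,
  v_1 = u/||u|| ≈ (0.9571, 0.2898) (||v_1|| = 1).

λ_1 = 20.6056,  λ_2 = 13.3944;  v_1 ≈ (0.9571, 0.2898)


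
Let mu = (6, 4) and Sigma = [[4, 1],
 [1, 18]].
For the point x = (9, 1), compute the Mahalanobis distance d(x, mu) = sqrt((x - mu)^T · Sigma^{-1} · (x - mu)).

Step 1 — centre the observation: (x - mu) = (3, -3).

Step 2 — invert Sigma. det(Sigma) = 4·18 - (1)² = 71.
  Sigma^{-1} = (1/det) · [[d, -b], [-b, a]] = [[0.2535, -0.0141],
 [-0.0141, 0.0563]].

Step 3 — form the quadratic (x - mu)^T · Sigma^{-1} · (x - mu):
  Sigma^{-1} · (x - mu) = (0.8028, -0.2113).
  (x - mu)^T · [Sigma^{-1} · (x - mu)] = (3)·(0.8028) + (-3)·(-0.2113) = 3.0423.

Step 4 — take square root: d = √(3.0423) ≈ 1.7442.

d(x, mu) = √(3.0423) ≈ 1.7442


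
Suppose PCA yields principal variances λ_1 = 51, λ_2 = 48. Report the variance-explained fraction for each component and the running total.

Step 1 — total variance = trace(Sigma) = Σ λ_i = 51 + 48 = 99.

Step 2 — fraction explained by component i = λ_i / Σ λ:
  PC1: 51/99 = 0.5152
  PC2: 48/99 = 0.4848

Step 3 — cumulative fraction after k components = (λ_1 + ... + λ_k) / Σ λ:
  k = 1: 51/99 = 0.5152
  k = 2: (51 + 48)/99 = 99/99 = 1

Summary (fraction, with percent):

explained: PC1 0.5152 (51.52%), PC2 0.4848 (48.48%);  cumulative: 0.5152, 1


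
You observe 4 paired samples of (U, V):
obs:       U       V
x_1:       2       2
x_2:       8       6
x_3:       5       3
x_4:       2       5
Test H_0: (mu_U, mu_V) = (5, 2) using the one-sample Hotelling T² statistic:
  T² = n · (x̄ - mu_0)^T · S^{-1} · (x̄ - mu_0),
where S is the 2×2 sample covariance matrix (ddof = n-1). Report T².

Step 1 — sample mean vector:
  mean(U) = (2 + 8 + 5 + 2) / 4 = 17/4 = 4.25
  mean(V) = (2 + 6 + 3 + 5) / 4 = 16/4 = 4
  x̄ = (4.25, 4),  deviation x̄ - mu_0 = (4.25, 4) - (5, 2) = (-0.75, 2).

Step 2 — sample covariance matrix, S[i,j] = (1/(n-1)) · Σ_k (x_{k,i} - mean_i) · (x_{k,j} - mean_j), divisor n-1 = 3:
  S[U,U] = ((-2.25)·(-2.25) + (3.75)·(3.75) + (0.75)·(0.75) + (-2.25)·(-2.25)) / 3 = 24.75/3 = 8.25
  S[U,V] = ((-2.25)·(-2) + (3.75)·(2) + (0.75)·(-1) + (-2.25)·(1)) / 3 = 9/3 = 3
  S[V,V] = ((-2)·(-2) + (2)·(2) + (-1)·(-1) + (1)·(1)) / 3 = 10/3 = 3.3333
  S = [[8.25, 3],
 [3, 3.3333]].

Step 3 — invert S. det(S) = 8.25·3.3333 - (3)² = 18.5.
  S^{-1} = (1/det) · [[d, -b], [-b, a]] = [[0.1802, -0.1622],
 [-0.1622, 0.4459]].

Step 4 — quadratic form (x̄ - mu_0)^T · S^{-1} · (x̄ - mu_0):
  S^{-1} · (x̄ - mu_0) = (-0.4595, 1.0135),
  (x̄ - mu_0)^T · [...] = (-0.75)·(-0.4595) + (2)·(1.0135) = 2.3716.

Step 5 — scale by n: T² = 4 · 2.3716 = 9.4865.

T² ≈ 9.4865


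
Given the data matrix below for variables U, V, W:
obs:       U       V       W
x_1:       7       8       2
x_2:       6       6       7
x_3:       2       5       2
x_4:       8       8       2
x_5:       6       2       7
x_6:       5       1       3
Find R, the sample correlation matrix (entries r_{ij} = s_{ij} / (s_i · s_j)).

Step 1 — column means:
  mean(U) = (7 + 6 + 2 + 8 + 6 + 5) / 6 = 34/6 = 5.6667
  mean(V) = (8 + 6 + 5 + 8 + 2 + 1) / 6 = 30/6 = 5
  mean(W) = (2 + 7 + 2 + 2 + 7 + 3) / 6 = 23/6 = 3.8333

Step 2 — sample variances and covariances s[i,j] = (1/(n-1)) · Σ_k (x_{k,i} - mean_i) · (x_{k,j} - mean_j), with n-1 = 5:
  s[U,U] = ((1.3333)·(1.3333) + (0.3333)·(0.3333) + (-3.6667)·(-3.6667) + (2.3333)·(2.3333) + (0.3333)·(0.3333) + (-0.6667)·(-0.6667)) / 5 = 21.3333/5 = 4.2667
  s[U,V] = ((1.3333)·(3) + (0.3333)·(1) + (-3.6667)·(0) + (2.3333)·(3) + (0.3333)·(-3) + (-0.6667)·(-4)) / 5 = 13/5 = 2.6
  s[U,W] = ((1.3333)·(-1.8333) + (0.3333)·(3.1667) + (-3.6667)·(-1.8333) + (2.3333)·(-1.8333) + (0.3333)·(3.1667) + (-0.6667)·(-0.8333)) / 5 = 2.6667/5 = 0.5333
  s[V,V] = ((3)·(3) + (1)·(1) + (0)·(0) + (3)·(3) + (-3)·(-3) + (-4)·(-4)) / 5 = 44/5 = 8.8
  s[V,W] = ((3)·(-1.8333) + (1)·(3.1667) + (0)·(-1.8333) + (3)·(-1.8333) + (-3)·(3.1667) + (-4)·(-0.8333)) / 5 = -14/5 = -2.8
  s[W,W] = ((-1.8333)·(-1.8333) + (3.1667)·(3.1667) + (-1.8333)·(-1.8333) + (-1.8333)·(-1.8333) + (3.1667)·(3.1667) + (-0.8333)·(-0.8333)) / 5 = 30.8333/5 = 6.1667
  Sample standard deviations s_i = √(s[i,i]):
  s(U) = √(4.2667) = 2.0656
  s(V) = √(8.8) = 2.9665
  s(W) = √(6.1667) = 2.4833

Step 3 — r_{ij} = s_{ij} / (s_i · s_j):
  r[U,U] = 1 (diagonal).
  r[U,V] = 2.6 / (2.0656 · 2.9665) = 2.6 / 6.1275 = 0.4243
  r[U,W] = 0.5333 / (2.0656 · 2.4833) = 0.5333 / 5.1294 = 0.104
  r[V,V] = 1 (diagonal).
  r[V,W] = -2.8 / (2.9665 · 2.4833) = -2.8 / 7.3666 = -0.3801
  r[W,W] = 1 (diagonal).

R is symmetric with unit diagonal. Assembling:

R = [[1, 0.4243, 0.104],
 [0.4243, 1, -0.3801],
 [0.104, -0.3801, 1]]


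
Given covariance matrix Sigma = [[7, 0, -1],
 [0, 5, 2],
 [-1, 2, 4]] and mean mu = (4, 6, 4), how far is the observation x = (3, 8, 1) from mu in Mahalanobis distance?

Step 1 — centre the observation: (x - mu) = (-1, 2, -3).

Step 2 — invert Sigma (cofactor / det for 3×3, or solve directly):
  Sigma^{-1} = [[0.1495, -0.0187, 0.0467],
 [-0.0187, 0.2523, -0.1308],
 [0.0467, -0.1308, 0.3271]].

Step 3 — form the quadratic (x - mu)^T · Sigma^{-1} · (x - mu):
  Sigma^{-1} · (x - mu) = (-0.3271, 0.9159, -1.2897).
  (x - mu)^T · [Sigma^{-1} · (x - mu)] = (-1)·(-0.3271) + (2)·(0.9159) + (-3)·(-1.2897) = 6.028.

Step 4 — take square root: d = √(6.028) ≈ 2.4552.

d(x, mu) = √(6.028) ≈ 2.4552


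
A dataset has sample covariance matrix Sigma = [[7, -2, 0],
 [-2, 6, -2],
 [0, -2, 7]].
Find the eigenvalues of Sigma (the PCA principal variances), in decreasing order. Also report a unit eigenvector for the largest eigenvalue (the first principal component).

Step 1 — characteristic polynomial p(λ) = det(λI - Sigma) = λ³ - tr·λ² + c_1·λ - det, where tr = trace, c_1 = sum of the principal 2×2 minors, det = det(Sigma):
  tr = 7 + 6 + 7 = 20,
  c_1 = (7·6 - (-2)²) + (7·7 - (0)²) + (6·7 - (-2)²) = 38 + 49 + 38 = 125,
  det = 7·(6·7 - (-2)²) - (-2)·((-2)·7 - (-2)·(0)) + (0)·((-2)·(-2) - 6·(0)) = 7·(38) - (-2)·(-14) + (0)·(4) = 238.
  So p(λ) = λ³ - 20λ² + 125λ - 238.
Step 2 — look for an integer root (rational root theorem: any rational root is an integer divisor of 238). Testing λ = 7:
  p(7) = 343 - 980 + 875 - 238 = 0  ✓
  Dividing out (λ - 7): p(λ) = (λ - 7)(λ² - 13λ + 34).
Step 3 — remaining eigenvalues from the quadratic λ² - 13λ + 34 = 0:
  Δ = 13² - 4·34 = 169 - 136 = 33,  λ = (13 ± √33)/2 = (13 ± 5.7446)/2 ≈ 9.3723 or 3.6277.
  Sorted: λ_1 = 9.3723,  λ_2 = 7,  λ_3 = 3.6277  (check: sum = 20 = tr ✓).

Step 4 — unit eigenvector for λ_1 ≈ 9.3723: v spans the null space of (Sigma - λ_1 I), whose rows are
  r_1 = (-2.3723, -2, 0),  r_2 = (-2, -3.3723, -2),  r_3 = (0, -2, -2.3723).
  v is orthogonal to every row, so take v ∝ r_1 × r_2 = ((-2)·(-2) - (0)·(-3.3723), (0)·(-2) - (-2.3723)·(-2), (-2.3723)·(-3.3723) - (-2)·(-2)) ≈ (4, -4.7446, 4).
  Let u = (4, -4.7446, 4).
  ||u|| = √((4)² + (-4.7446)² + (4)²) = √(54.5109) ≈ 7.3831,  v_1 = u/||u|| ≈ (0.5418, -0.6426, 0.5418) (||v_1|| = 1).

λ_1 = 9.3723,  λ_2 = 7,  λ_3 = 3.6277;  v_1 ≈ (0.5418, -0.6426, 0.5418)


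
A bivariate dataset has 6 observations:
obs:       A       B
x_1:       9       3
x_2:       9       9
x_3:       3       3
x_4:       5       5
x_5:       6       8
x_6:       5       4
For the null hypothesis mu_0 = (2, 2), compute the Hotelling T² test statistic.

Step 1 — sample mean vector:
  mean(A) = (9 + 9 + 3 + 5 + 6 + 5) / 6 = 37/6 = 6.1667
  mean(B) = (3 + 9 + 3 + 5 + 8 + 4) / 6 = 32/6 = 5.3333
  x̄ = (6.1667, 5.3333),  deviation x̄ - mu_0 = (6.1667, 5.3333) - (2, 2) = (4.1667, 3.3333).

Step 2 — sample covariance matrix, S[i,j] = (1/(n-1)) · Σ_k (x_{k,i} - mean_i) · (x_{k,j} - mean_j), divisor n-1 = 5:
  S[A,A] = ((2.8333)·(2.8333) + (2.8333)·(2.8333) + (-3.1667)·(-3.1667) + (-1.1667)·(-1.1667) + (-0.1667)·(-0.1667) + (-1.1667)·(-1.1667)) / 5 = 28.8333/5 = 5.7667
  S[A,B] = ((2.8333)·(-2.3333) + (2.8333)·(3.6667) + (-3.1667)·(-2.3333) + (-1.1667)·(-0.3333) + (-0.1667)·(2.6667) + (-1.1667)·(-1.3333)) / 5 = 12.6667/5 = 2.5333
  S[B,B] = ((-2.3333)·(-2.3333) + (3.6667)·(3.6667) + (-2.3333)·(-2.3333) + (-0.3333)·(-0.3333) + (2.6667)·(2.6667) + (-1.3333)·(-1.3333)) / 5 = 33.3333/5 = 6.6667
  S = [[5.7667, 2.5333],
 [2.5333, 6.6667]].

Step 3 — invert S. det(S) = 5.7667·6.6667 - (2.5333)² = 32.0267.
  S^{-1} = (1/det) · [[d, -b], [-b, a]] = [[0.2082, -0.0791],
 [-0.0791, 0.1801]].

Step 4 — quadratic form (x̄ - mu_0)^T · S^{-1} · (x̄ - mu_0):
  S^{-1} · (x̄ - mu_0) = (0.6037, 0.2706),
  (x̄ - mu_0)^T · [...] = (4.1667)·(0.6037) + (3.3333)·(0.2706) = 3.4173.

Step 5 — scale by n: T² = 6 · 3.4173 = 20.5037.

T² ≈ 20.5037


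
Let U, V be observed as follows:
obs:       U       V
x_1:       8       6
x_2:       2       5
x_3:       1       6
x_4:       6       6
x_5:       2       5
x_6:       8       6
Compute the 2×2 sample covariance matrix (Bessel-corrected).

Step 1 — column means:
  mean(U) = (8 + 2 + 1 + 6 + 2 + 8) / 6 = 27/6 = 4.5
  mean(V) = (6 + 5 + 6 + 6 + 5 + 6) / 6 = 34/6 = 5.6667

Step 2 — sample covariance S[i,j] = (1/(n-1)) · Σ_k (x_{k,i} - mean_i) · (x_{k,j} - mean_j), with n-1 = 5.
  S[U,U] = ((3.5)·(3.5) + (-2.5)·(-2.5) + (-3.5)·(-3.5) + (1.5)·(1.5) + (-2.5)·(-2.5) + (3.5)·(3.5)) / 5 = 51.5/5 = 10.3
  S[U,V] = ((3.5)·(0.3333) + (-2.5)·(-0.6667) + (-3.5)·(0.3333) + (1.5)·(0.3333) + (-2.5)·(-0.6667) + (3.5)·(0.3333)) / 5 = 5/5 = 1
  S[V,V] = ((0.3333)·(0.3333) + (-0.6667)·(-0.6667) + (0.3333)·(0.3333) + (0.3333)·(0.3333) + (-0.6667)·(-0.6667) + (0.3333)·(0.3333)) / 5 = 1.3333/5 = 0.2667

S is symmetric (S[j,i] = S[i,j]). Assembling:

S = [[10.3, 1],
 [1, 0.2667]]


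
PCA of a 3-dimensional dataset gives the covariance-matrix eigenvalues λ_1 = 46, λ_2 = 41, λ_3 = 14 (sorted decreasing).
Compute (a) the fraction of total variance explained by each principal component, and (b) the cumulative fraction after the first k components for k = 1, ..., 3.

Step 1 — total variance = trace(Sigma) = Σ λ_i = 46 + 41 + 14 = 101.

Step 2 — fraction explained by component i = λ_i / Σ λ:
  PC1: 46/101 = 0.4554
  PC2: 41/101 = 0.4059
  PC3: 14/101 = 0.1386

Step 3 — cumulative fraction after k components = (λ_1 + ... + λ_k) / Σ λ:
  k = 1: 46/101 = 0.4554
  k = 2: (46 + 41)/101 = 87/101 = 0.8614
  k = 3: (46 + 41 + 14)/101 = 101/101 = 1

Summary (fraction, with percent):

explained: PC1 0.4554 (45.54%), PC2 0.4059 (40.59%), PC3 0.1386 (13.86%);  cumulative: 0.4554, 0.8614, 1


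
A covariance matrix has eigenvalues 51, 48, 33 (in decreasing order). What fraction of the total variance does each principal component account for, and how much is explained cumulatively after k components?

Step 1 — total variance = trace(Sigma) = Σ λ_i = 51 + 48 + 33 = 132.

Step 2 — fraction explained by component i = λ_i / Σ λ:
  PC1: 51/132 = 0.3864
  PC2: 48/132 = 0.3636
  PC3: 33/132 = 0.25

Step 3 — cumulative fraction after k components = (λ_1 + ... + λ_k) / Σ λ:
  k = 1: 51/132 = 0.3864
  k = 2: (51 + 48)/132 = 99/132 = 0.75
  k = 3: (51 + 48 + 33)/132 = 132/132 = 1

Summary (fraction, with percent):

explained: PC1 0.3864 (38.64%), PC2 0.3636 (36.36%), PC3 0.25 (25%);  cumulative: 0.3864, 0.75, 1


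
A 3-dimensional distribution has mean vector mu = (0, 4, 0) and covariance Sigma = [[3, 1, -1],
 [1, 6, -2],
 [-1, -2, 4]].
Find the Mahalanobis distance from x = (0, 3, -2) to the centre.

Step 1 — centre the observation: (x - mu) = (0, -1, -2).

Step 2 — invert Sigma (cofactor / det for 3×3, or solve directly):
  Sigma^{-1} = [[0.3704, -0.037, 0.0741],
 [-0.037, 0.2037, 0.0926],
 [0.0741, 0.0926, 0.3148]].

Step 3 — form the quadratic (x - mu)^T · Sigma^{-1} · (x - mu):
  Sigma^{-1} · (x - mu) = (-0.1111, -0.3889, -0.7222).
  (x - mu)^T · [Sigma^{-1} · (x - mu)] = (0)·(-0.1111) + (-1)·(-0.3889) + (-2)·(-0.7222) = 1.8333.

Step 4 — take square root: d = √(1.8333) ≈ 1.354.

d(x, mu) = √(1.8333) ≈ 1.354


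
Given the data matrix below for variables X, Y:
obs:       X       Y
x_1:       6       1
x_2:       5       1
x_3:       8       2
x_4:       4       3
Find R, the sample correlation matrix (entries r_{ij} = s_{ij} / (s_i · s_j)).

Step 1 — column means:
  mean(X) = (6 + 5 + 8 + 4) / 4 = 23/4 = 5.75
  mean(Y) = (1 + 1 + 2 + 3) / 4 = 7/4 = 1.75

Step 2 — sample variances and covariances s[i,j] = (1/(n-1)) · Σ_k (x_{k,i} - mean_i) · (x_{k,j} - mean_j), with n-1 = 3:
  s[X,X] = ((0.25)·(0.25) + (-0.75)·(-0.75) + (2.25)·(2.25) + (-1.75)·(-1.75)) / 3 = 8.75/3 = 2.9167
  s[X,Y] = ((0.25)·(-0.75) + (-0.75)·(-0.75) + (2.25)·(0.25) + (-1.75)·(1.25)) / 3 = -1.25/3 = -0.4167
  s[Y,Y] = ((-0.75)·(-0.75) + (-0.75)·(-0.75) + (0.25)·(0.25) + (1.25)·(1.25)) / 3 = 2.75/3 = 0.9167
  Sample standard deviations s_i = √(s[i,i]):
  s(X) = √(2.9167) = 1.7078
  s(Y) = √(0.9167) = 0.9574

Step 3 — r_{ij} = s_{ij} / (s_i · s_j):
  r[X,X] = 1 (diagonal).
  r[X,Y] = -0.4167 / (1.7078 · 0.9574) = -0.4167 / 1.6351 = -0.2548
  r[Y,Y] = 1 (diagonal).

R is symmetric with unit diagonal. Assembling:

R = [[1, -0.2548],
 [-0.2548, 1]]


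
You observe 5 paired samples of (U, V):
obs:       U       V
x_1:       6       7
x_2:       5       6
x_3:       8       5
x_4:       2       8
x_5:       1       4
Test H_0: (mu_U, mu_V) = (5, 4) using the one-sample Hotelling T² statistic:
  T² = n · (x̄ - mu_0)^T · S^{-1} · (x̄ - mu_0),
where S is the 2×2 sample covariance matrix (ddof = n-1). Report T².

Step 1 — sample mean vector:
  mean(U) = (6 + 5 + 8 + 2 + 1) / 5 = 22/5 = 4.4
  mean(V) = (7 + 6 + 5 + 8 + 4) / 5 = 30/5 = 6
  x̄ = (4.4, 6),  deviation x̄ - mu_0 = (4.4, 6) - (5, 4) = (-0.6, 2).

Step 2 — sample covariance matrix, S[i,j] = (1/(n-1)) · Σ_k (x_{k,i} - mean_i) · (x_{k,j} - mean_j), divisor n-1 = 4:
  S[U,U] = ((1.6)·(1.6) + (0.6)·(0.6) + (3.6)·(3.6) + (-2.4)·(-2.4) + (-3.4)·(-3.4)) / 4 = 33.2/4 = 8.3
  S[U,V] = ((1.6)·(1) + (0.6)·(0) + (3.6)·(-1) + (-2.4)·(2) + (-3.4)·(-2)) / 4 = 0/4 = 0
  S[V,V] = ((1)·(1) + (0)·(0) + (-1)·(-1) + (2)·(2) + (-2)·(-2)) / 4 = 10/4 = 2.5
  S = [[8.3, 0],
 [0, 2.5]].

Step 3 — invert S. det(S) = 8.3·2.5 - (0)² = 20.75.
  S^{-1} = (1/det) · [[d, -b], [-b, a]] = [[0.1205, 0],
 [0, 0.4]].

Step 4 — quadratic form (x̄ - mu_0)^T · S^{-1} · (x̄ - mu_0):
  S^{-1} · (x̄ - mu_0) = (-0.0723, 0.8),
  (x̄ - mu_0)^T · [...] = (-0.6)·(-0.0723) + (2)·(0.8) = 1.6434.

Step 5 — scale by n: T² = 5 · 1.6434 = 8.2169.

T² ≈ 8.2169


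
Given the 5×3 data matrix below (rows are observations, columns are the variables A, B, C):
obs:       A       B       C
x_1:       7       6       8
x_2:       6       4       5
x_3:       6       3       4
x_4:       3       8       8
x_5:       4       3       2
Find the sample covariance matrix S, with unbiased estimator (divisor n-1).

Step 1 — column means:
  mean(A) = (7 + 6 + 6 + 3 + 4) / 5 = 26/5 = 5.2
  mean(B) = (6 + 4 + 3 + 8 + 3) / 5 = 24/5 = 4.8
  mean(C) = (8 + 5 + 4 + 8 + 2) / 5 = 27/5 = 5.4

Step 2 — sample covariance S[i,j] = (1/(n-1)) · Σ_k (x_{k,i} - mean_i) · (x_{k,j} - mean_j), with n-1 = 4.
  S[A,A] = ((1.8)·(1.8) + (0.8)·(0.8) + (0.8)·(0.8) + (-2.2)·(-2.2) + (-1.2)·(-1.2)) / 4 = 10.8/4 = 2.7
  S[A,B] = ((1.8)·(1.2) + (0.8)·(-0.8) + (0.8)·(-1.8) + (-2.2)·(3.2) + (-1.2)·(-1.8)) / 4 = -4.8/4 = -1.2
  S[A,C] = ((1.8)·(2.6) + (0.8)·(-0.4) + (0.8)·(-1.4) + (-2.2)·(2.6) + (-1.2)·(-3.4)) / 4 = 1.6/4 = 0.4
  S[B,B] = ((1.2)·(1.2) + (-0.8)·(-0.8) + (-1.8)·(-1.8) + (3.2)·(3.2) + (-1.8)·(-1.8)) / 4 = 18.8/4 = 4.7
  S[B,C] = ((1.2)·(2.6) + (-0.8)·(-0.4) + (-1.8)·(-1.4) + (3.2)·(2.6) + (-1.8)·(-3.4)) / 4 = 20.4/4 = 5.1
  S[C,C] = ((2.6)·(2.6) + (-0.4)·(-0.4) + (-1.4)·(-1.4) + (2.6)·(2.6) + (-3.4)·(-3.4)) / 4 = 27.2/4 = 6.8

S is symmetric (S[j,i] = S[i,j]). Assembling:

S = [[2.7, -1.2, 0.4],
 [-1.2, 4.7, 5.1],
 [0.4, 5.1, 6.8]]


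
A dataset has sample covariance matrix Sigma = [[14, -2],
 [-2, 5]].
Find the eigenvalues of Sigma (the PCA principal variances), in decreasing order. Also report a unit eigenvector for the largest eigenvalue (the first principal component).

Step 1 — characteristic polynomial of 2×2 Sigma:
  det(Sigma - λI) = λ² - trace · λ + det = 0.
  trace = 14 + 5 = 19, det = 14·5 - (-2)² = 66.
Step 2 — discriminant:
  Δ = trace² - 4·det = 361 - 264 = 97.
Step 3 — eigenvalues:
  λ = (trace ± √Δ)/2 = (19 ± 9.8489)/2,
  λ_1 = 14.4244,  λ_2 = 4.5756.

Step 4 — unit eigenvector for λ_1: solve (Sigma - λ_1 I)v = 0. First row:
  (14 - 14.4244)·v_x + (-2)·v_y = 0, i.e. (-0.4244)·v_x + (-2)·v_y = 0,
  so v ∝ (b, λ_1 - a) = (-2, 0.4244); multiply by -1 so the first entry is positive: u = (2, -0.4244).
  ||u|| = √((2)² + (-0.4244)²) = √(4.1801) ≈ 2.0445,
  v_1 = u/||u|| ≈ (0.9782, -0.2076) (||v_1|| = 1).

λ_1 = 14.4244,  λ_2 = 4.5756;  v_1 ≈ (0.9782, -0.2076)


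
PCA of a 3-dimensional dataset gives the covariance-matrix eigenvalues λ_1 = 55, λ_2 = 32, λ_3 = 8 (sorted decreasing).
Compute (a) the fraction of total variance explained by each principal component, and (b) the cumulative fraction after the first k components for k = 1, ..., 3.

Step 1 — total variance = trace(Sigma) = Σ λ_i = 55 + 32 + 8 = 95.

Step 2 — fraction explained by component i = λ_i / Σ λ:
  PC1: 55/95 = 0.5789
  PC2: 32/95 = 0.3368
  PC3: 8/95 = 0.0842

Step 3 — cumulative fraction after k components = (λ_1 + ... + λ_k) / Σ λ:
  k = 1: 55/95 = 0.5789
  k = 2: (55 + 32)/95 = 87/95 = 0.9158
  k = 3: (55 + 32 + 8)/95 = 95/95 = 1

Summary (fraction, with percent):

explained: PC1 0.5789 (57.89%), PC2 0.3368 (33.68%), PC3 0.0842 (8.42%);  cumulative: 0.5789, 0.9158, 1


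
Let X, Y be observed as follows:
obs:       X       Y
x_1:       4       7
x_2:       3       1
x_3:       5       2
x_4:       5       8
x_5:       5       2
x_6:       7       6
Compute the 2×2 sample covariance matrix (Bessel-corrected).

Step 1 — column means:
  mean(X) = (4 + 3 + 5 + 5 + 5 + 7) / 6 = 29/6 = 4.8333
  mean(Y) = (7 + 1 + 2 + 8 + 2 + 6) / 6 = 26/6 = 4.3333

Step 2 — sample covariance S[i,j] = (1/(n-1)) · Σ_k (x_{k,i} - mean_i) · (x_{k,j} - mean_j), with n-1 = 5.
  S[X,X] = ((-0.8333)·(-0.8333) + (-1.8333)·(-1.8333) + (0.1667)·(0.1667) + (0.1667)·(0.1667) + (0.1667)·(0.1667) + (2.1667)·(2.1667)) / 5 = 8.8333/5 = 1.7667
  S[X,Y] = ((-0.8333)·(2.6667) + (-1.8333)·(-3.3333) + (0.1667)·(-2.3333) + (0.1667)·(3.6667) + (0.1667)·(-2.3333) + (2.1667)·(1.6667)) / 5 = 7.3333/5 = 1.4667
  S[Y,Y] = ((2.6667)·(2.6667) + (-3.3333)·(-3.3333) + (-2.3333)·(-2.3333) + (3.6667)·(3.6667) + (-2.3333)·(-2.3333) + (1.6667)·(1.6667)) / 5 = 45.3333/5 = 9.0667

S is symmetric (S[j,i] = S[i,j]). Assembling:

S = [[1.7667, 1.4667],
 [1.4667, 9.0667]]


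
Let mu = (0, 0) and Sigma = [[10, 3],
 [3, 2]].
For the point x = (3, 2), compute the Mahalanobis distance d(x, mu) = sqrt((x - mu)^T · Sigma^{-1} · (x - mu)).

Step 1 — centre the observation: (x - mu) = (3, 2).

Step 2 — invert Sigma. det(Sigma) = 10·2 - (3)² = 11.
  Sigma^{-1} = (1/det) · [[d, -b], [-b, a]] = [[0.1818, -0.2727],
 [-0.2727, 0.9091]].

Step 3 — form the quadratic (x - mu)^T · Sigma^{-1} · (x - mu):
  Sigma^{-1} · (x - mu) = (0, 1).
  (x - mu)^T · [Sigma^{-1} · (x - mu)] = (3)·(0) + (2)·(1) = 2.

Step 4 — take square root: d = √(2) ≈ 1.4142.

d(x, mu) = √(2) ≈ 1.4142


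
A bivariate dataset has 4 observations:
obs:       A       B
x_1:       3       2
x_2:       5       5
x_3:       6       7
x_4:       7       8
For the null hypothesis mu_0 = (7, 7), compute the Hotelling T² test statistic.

Step 1 — sample mean vector:
  mean(A) = (3 + 5 + 6 + 7) / 4 = 21/4 = 5.25
  mean(B) = (2 + 5 + 7 + 8) / 4 = 22/4 = 5.5
  x̄ = (5.25, 5.5),  deviation x̄ - mu_0 = (5.25, 5.5) - (7, 7) = (-1.75, -1.5).

Step 2 — sample covariance matrix, S[i,j] = (1/(n-1)) · Σ_k (x_{k,i} - mean_i) · (x_{k,j} - mean_j), divisor n-1 = 3:
  S[A,A] = ((-2.25)·(-2.25) + (-0.25)·(-0.25) + (0.75)·(0.75) + (1.75)·(1.75)) / 3 = 8.75/3 = 2.9167
  S[A,B] = ((-2.25)·(-3.5) + (-0.25)·(-0.5) + (0.75)·(1.5) + (1.75)·(2.5)) / 3 = 13.5/3 = 4.5
  S[B,B] = ((-3.5)·(-3.5) + (-0.5)·(-0.5) + (1.5)·(1.5) + (2.5)·(2.5)) / 3 = 21/3 = 7
  S = [[2.9167, 4.5],
 [4.5, 7]].

Step 3 — invert S. det(S) = 2.9167·7 - (4.5)² = 0.1667.
  S^{-1} = (1/det) · [[d, -b], [-b, a]] = [[42, -27],
 [-27, 17.5]].

Step 4 — quadratic form (x̄ - mu_0)^T · S^{-1} · (x̄ - mu_0):
  S^{-1} · (x̄ - mu_0) = (-33, 21),
  (x̄ - mu_0)^T · [...] = (-1.75)·(-33) + (-1.5)·(21) = 26.25.

Step 5 — scale by n: T² = 4 · 26.25 = 105.

T² ≈ 105


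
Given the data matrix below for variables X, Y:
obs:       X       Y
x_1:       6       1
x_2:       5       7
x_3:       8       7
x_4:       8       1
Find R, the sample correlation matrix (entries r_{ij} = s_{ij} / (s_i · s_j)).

Step 1 — column means:
  mean(X) = (6 + 5 + 8 + 8) / 4 = 27/4 = 6.75
  mean(Y) = (1 + 7 + 7 + 1) / 4 = 16/4 = 4

Step 2 — sample variances and covariances s[i,j] = (1/(n-1)) · Σ_k (x_{k,i} - mean_i) · (x_{k,j} - mean_j), with n-1 = 3:
  s[X,X] = ((-0.75)·(-0.75) + (-1.75)·(-1.75) + (1.25)·(1.25) + (1.25)·(1.25)) / 3 = 6.75/3 = 2.25
  s[X,Y] = ((-0.75)·(-3) + (-1.75)·(3) + (1.25)·(3) + (1.25)·(-3)) / 3 = -3/3 = -1
  s[Y,Y] = ((-3)·(-3) + (3)·(3) + (3)·(3) + (-3)·(-3)) / 3 = 36/3 = 12
  Sample standard deviations s_i = √(s[i,i]):
  s(X) = √(2.25) = 1.5
  s(Y) = √(12) = 3.4641

Step 3 — r_{ij} = s_{ij} / (s_i · s_j):
  r[X,X] = 1 (diagonal).
  r[X,Y] = -1 / (1.5 · 3.4641) = -1 / 5.1962 = -0.1925
  r[Y,Y] = 1 (diagonal).

R is symmetric with unit diagonal. Assembling:

R = [[1, -0.1925],
 [-0.1925, 1]]


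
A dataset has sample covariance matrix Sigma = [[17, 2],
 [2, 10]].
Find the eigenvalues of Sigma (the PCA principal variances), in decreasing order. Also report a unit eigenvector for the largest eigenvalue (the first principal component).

Step 1 — characteristic polynomial of 2×2 Sigma:
  det(Sigma - λI) = λ² - trace · λ + det = 0.
  trace = 17 + 10 = 27, det = 17·10 - (2)² = 166.
Step 2 — discriminant:
  Δ = trace² - 4·det = 729 - 664 = 65.
Step 3 — eigenvalues:
  λ = (trace ± √Δ)/2 = (27 ± 8.0623)/2,
  λ_1 = 17.5311,  λ_2 = 9.4689.

Step 4 — unit eigenvector for λ_1: solve (Sigma - λ_1 I)v = 0. First row:
  (17 - 17.5311)·v_x + (2)·v_y = 0, i.e. (-0.5311)·v_x + (2)·v_y = 0,
  so v ∝ (b, λ_1 - a) = (2, 0.5311) = u.
  ||u|| = √((2)² + (0.5311)²) = √(4.2821) ≈ 2.0693,
  v_1 = u/||u|| ≈ (0.9665, 0.2567) (||v_1|| = 1).

λ_1 = 17.5311,  λ_2 = 9.4689;  v_1 ≈ (0.9665, 0.2567)


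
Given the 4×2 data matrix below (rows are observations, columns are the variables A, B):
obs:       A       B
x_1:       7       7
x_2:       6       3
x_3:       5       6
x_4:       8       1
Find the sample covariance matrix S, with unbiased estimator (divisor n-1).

Step 1 — column means:
  mean(A) = (7 + 6 + 5 + 8) / 4 = 26/4 = 6.5
  mean(B) = (7 + 3 + 6 + 1) / 4 = 17/4 = 4.25

Step 2 — sample covariance S[i,j] = (1/(n-1)) · Σ_k (x_{k,i} - mean_i) · (x_{k,j} - mean_j), with n-1 = 3.
  S[A,A] = ((0.5)·(0.5) + (-0.5)·(-0.5) + (-1.5)·(-1.5) + (1.5)·(1.5)) / 3 = 5/3 = 1.6667
  S[A,B] = ((0.5)·(2.75) + (-0.5)·(-1.25) + (-1.5)·(1.75) + (1.5)·(-3.25)) / 3 = -5.5/3 = -1.8333
  S[B,B] = ((2.75)·(2.75) + (-1.25)·(-1.25) + (1.75)·(1.75) + (-3.25)·(-3.25)) / 3 = 22.75/3 = 7.5833

S is symmetric (S[j,i] = S[i,j]). Assembling:

S = [[1.6667, -1.8333],
 [-1.8333, 7.5833]]


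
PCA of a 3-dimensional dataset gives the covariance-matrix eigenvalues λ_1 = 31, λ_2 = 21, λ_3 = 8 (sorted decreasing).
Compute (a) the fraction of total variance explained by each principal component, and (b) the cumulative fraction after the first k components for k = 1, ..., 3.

Step 1 — total variance = trace(Sigma) = Σ λ_i = 31 + 21 + 8 = 60.

Step 2 — fraction explained by component i = λ_i / Σ λ:
  PC1: 31/60 = 0.5167
  PC2: 21/60 = 0.35
  PC3: 8/60 = 0.1333

Step 3 — cumulative fraction after k components = (λ_1 + ... + λ_k) / Σ λ:
  k = 1: 31/60 = 0.5167
  k = 2: (31 + 21)/60 = 52/60 = 0.8667
  k = 3: (31 + 21 + 8)/60 = 60/60 = 1

Summary (fraction, with percent):

explained: PC1 0.5167 (51.67%), PC2 0.35 (35%), PC3 0.1333 (13.33%);  cumulative: 0.5167, 0.8667, 1


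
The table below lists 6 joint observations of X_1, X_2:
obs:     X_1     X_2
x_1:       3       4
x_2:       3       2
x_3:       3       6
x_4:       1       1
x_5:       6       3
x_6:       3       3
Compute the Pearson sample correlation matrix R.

Step 1 — column means:
  mean(X_1) = (3 + 3 + 3 + 1 + 6 + 3) / 6 = 19/6 = 3.1667
  mean(X_2) = (4 + 2 + 6 + 1 + 3 + 3) / 6 = 19/6 = 3.1667

Step 2 — sample variances and covariances s[i,j] = (1/(n-1)) · Σ_k (x_{k,i} - mean_i) · (x_{k,j} - mean_j), with n-1 = 5:
  s[X_1,X_1] = ((-0.1667)·(-0.1667) + (-0.1667)·(-0.1667) + (-0.1667)·(-0.1667) + (-2.1667)·(-2.1667) + (2.8333)·(2.8333) + (-0.1667)·(-0.1667)) / 5 = 12.8333/5 = 2.5667
  s[X_1,X_2] = ((-0.1667)·(0.8333) + (-0.1667)·(-1.1667) + (-0.1667)·(2.8333) + (-2.1667)·(-2.1667) + (2.8333)·(-0.1667) + (-0.1667)·(-0.1667)) / 5 = 3.8333/5 = 0.7667
  s[X_2,X_2] = ((0.8333)·(0.8333) + (-1.1667)·(-1.1667) + (2.8333)·(2.8333) + (-2.1667)·(-2.1667) + (-0.1667)·(-0.1667) + (-0.1667)·(-0.1667)) / 5 = 14.8333/5 = 2.9667
  Sample standard deviations s_i = √(s[i,i]):
  s(X_1) = √(2.5667) = 1.6021
  s(X_2) = √(2.9667) = 1.7224

Step 3 — r_{ij} = s_{ij} / (s_i · s_j):
  r[X_1,X_1] = 1 (diagonal).
  r[X_1,X_2] = 0.7667 / (1.6021 · 1.7224) = 0.7667 / 2.7594 = 0.2778
  r[X_2,X_2] = 1 (diagonal).

R is symmetric with unit diagonal. Assembling:

R = [[1, 0.2778],
 [0.2778, 1]]


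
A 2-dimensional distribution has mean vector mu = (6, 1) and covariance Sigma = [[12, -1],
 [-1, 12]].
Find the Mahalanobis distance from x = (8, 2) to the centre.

Step 1 — centre the observation: (x - mu) = (2, 1).

Step 2 — invert Sigma. det(Sigma) = 12·12 - (-1)² = 143.
  Sigma^{-1} = (1/det) · [[d, -b], [-b, a]] = [[0.0839, 0.007],
 [0.007, 0.0839]].

Step 3 — form the quadratic (x - mu)^T · Sigma^{-1} · (x - mu):
  Sigma^{-1} · (x - mu) = (0.1748, 0.0979).
  (x - mu)^T · [Sigma^{-1} · (x - mu)] = (2)·(0.1748) + (1)·(0.0979) = 0.4476.

Step 4 — take square root: d = √(0.4476) ≈ 0.669.

d(x, mu) = √(0.4476) ≈ 0.669


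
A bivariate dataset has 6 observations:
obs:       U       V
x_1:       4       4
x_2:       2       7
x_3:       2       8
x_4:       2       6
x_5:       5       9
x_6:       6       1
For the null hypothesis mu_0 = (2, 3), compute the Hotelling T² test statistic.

Step 1 — sample mean vector:
  mean(U) = (4 + 2 + 2 + 2 + 5 + 6) / 6 = 21/6 = 3.5
  mean(V) = (4 + 7 + 8 + 6 + 9 + 1) / 6 = 35/6 = 5.8333
  x̄ = (3.5, 5.8333),  deviation x̄ - mu_0 = (3.5, 5.8333) - (2, 3) = (1.5, 2.8333).

Step 2 — sample covariance matrix, S[i,j] = (1/(n-1)) · Σ_k (x_{k,i} - mean_i) · (x_{k,j} - mean_j), divisor n-1 = 5:
  S[U,U] = ((0.5)·(0.5) + (-1.5)·(-1.5) + (-1.5)·(-1.5) + (-1.5)·(-1.5) + (1.5)·(1.5) + (2.5)·(2.5)) / 5 = 15.5/5 = 3.1
  S[U,V] = ((0.5)·(-1.8333) + (-1.5)·(1.1667) + (-1.5)·(2.1667) + (-1.5)·(0.1667) + (1.5)·(3.1667) + (2.5)·(-4.8333)) / 5 = -13.5/5 = -2.7
  S[V,V] = ((-1.8333)·(-1.8333) + (1.1667)·(1.1667) + (2.1667)·(2.1667) + (0.1667)·(0.1667) + (3.1667)·(3.1667) + (-4.8333)·(-4.8333)) / 5 = 42.8333/5 = 8.5667
  S = [[3.1, -2.7],
 [-2.7, 8.5667]].

Step 3 — invert S. det(S) = 3.1·8.5667 - (-2.7)² = 19.2667.
  S^{-1} = (1/det) · [[d, -b], [-b, a]] = [[0.4446, 0.1401],
 [0.1401, 0.1609]].

Step 4 — quadratic form (x̄ - mu_0)^T · S^{-1} · (x̄ - mu_0):
  S^{-1} · (x̄ - mu_0) = (1.064, 0.6661),
  (x̄ - mu_0)^T · [...] = (1.5)·(1.064) + (2.8333)·(0.6661) = 3.4833.

Step 5 — scale by n: T² = 6 · 3.4833 = 20.8997.

T² ≈ 20.8997


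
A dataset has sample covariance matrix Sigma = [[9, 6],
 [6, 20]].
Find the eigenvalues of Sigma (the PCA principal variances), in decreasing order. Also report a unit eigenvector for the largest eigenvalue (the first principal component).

Step 1 — characteristic polynomial of 2×2 Sigma:
  det(Sigma - λI) = λ² - trace · λ + det = 0.
  trace = 9 + 20 = 29, det = 9·20 - (6)² = 144.
Step 2 — discriminant:
  Δ = trace² - 4·det = 841 - 576 = 265.
Step 3 — eigenvalues:
  λ = (trace ± √Δ)/2 = (29 ± 16.2788)/2,
  λ_1 = 22.6394,  λ_2 = 6.3606.

Step 4 — unit eigenvector for λ_1: solve (Sigma - λ_1 I)v = 0. First row:
  (9 - 22.6394)·v_x + (6)·v_y = 0, i.e. (-13.6394)·v_x + (6)·v_y = 0,
  so v ∝ (b, λ_1 - a) = (6, 13.6394) = u.
  ||u|| = √((6)² + (13.6394)²) = √(222.0335) ≈ 14.9008,
  v_1 = u/||u|| ≈ (0.4027, 0.9153) (||v_1|| = 1).

λ_1 = 22.6394,  λ_2 = 6.3606;  v_1 ≈ (0.4027, 0.9153)


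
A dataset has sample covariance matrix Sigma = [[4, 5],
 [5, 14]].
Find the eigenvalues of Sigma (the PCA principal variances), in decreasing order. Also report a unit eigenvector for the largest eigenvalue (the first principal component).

Step 1 — characteristic polynomial of 2×2 Sigma:
  det(Sigma - λI) = λ² - trace · λ + det = 0.
  trace = 4 + 14 = 18, det = 4·14 - (5)² = 31.
Step 2 — discriminant:
  Δ = trace² - 4·det = 324 - 124 = 200.
Step 3 — eigenvalues:
  λ = (trace ± √Δ)/2 = (18 ± 14.1421)/2,
  λ_1 = 16.0711,  λ_2 = 1.9289.

Step 4 — unit eigenvector for λ_1: solve (Sigma - λ_1 I)v = 0. First row:
  (4 - 16.0711)·v_x + (5)·v_y = 0, i.e. (-12.0711)·v_x + (5)·v_y = 0,
  so v ∝ (b, λ_1 - a) = (5, 12.0711) = u.
  ||u|| = √((5)² + (12.0711)²) = √(170.7107) ≈ 13.0656,
  v_1 = u/||u|| ≈ (0.3827, 0.9239) (||v_1|| = 1).

λ_1 = 16.0711,  λ_2 = 1.9289;  v_1 ≈ (0.3827, 0.9239)


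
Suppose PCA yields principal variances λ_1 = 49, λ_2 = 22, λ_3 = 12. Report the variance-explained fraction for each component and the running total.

Step 1 — total variance = trace(Sigma) = Σ λ_i = 49 + 22 + 12 = 83.

Step 2 — fraction explained by component i = λ_i / Σ λ:
  PC1: 49/83 = 0.5904
  PC2: 22/83 = 0.2651
  PC3: 12/83 = 0.1446

Step 3 — cumulative fraction after k components = (λ_1 + ... + λ_k) / Σ λ:
  k = 1: 49/83 = 0.5904
  k = 2: (49 + 22)/83 = 71/83 = 0.8554
  k = 3: (49 + 22 + 12)/83 = 83/83 = 1

Summary (fraction, with percent):

explained: PC1 0.5904 (59.04%), PC2 0.2651 (26.51%), PC3 0.1446 (14.46%);  cumulative: 0.5904, 0.8554, 1


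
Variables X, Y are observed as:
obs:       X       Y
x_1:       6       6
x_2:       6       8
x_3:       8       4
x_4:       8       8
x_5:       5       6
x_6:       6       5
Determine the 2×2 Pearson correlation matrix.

Step 1 — column means:
  mean(X) = (6 + 6 + 8 + 8 + 5 + 6) / 6 = 39/6 = 6.5
  mean(Y) = (6 + 8 + 4 + 8 + 6 + 5) / 6 = 37/6 = 6.1667

Step 2 — sample variances and covariances s[i,j] = (1/(n-1)) · Σ_k (x_{k,i} - mean_i) · (x_{k,j} - mean_j), with n-1 = 5:
  s[X,X] = ((-0.5)·(-0.5) + (-0.5)·(-0.5) + (1.5)·(1.5) + (1.5)·(1.5) + (-1.5)·(-1.5) + (-0.5)·(-0.5)) / 5 = 7.5/5 = 1.5
  s[X,Y] = ((-0.5)·(-0.1667) + (-0.5)·(1.8333) + (1.5)·(-2.1667) + (1.5)·(1.8333) + (-1.5)·(-0.1667) + (-0.5)·(-1.1667)) / 5 = -0.5/5 = -0.1
  s[Y,Y] = ((-0.1667)·(-0.1667) + (1.8333)·(1.8333) + (-2.1667)·(-2.1667) + (1.8333)·(1.8333) + (-0.1667)·(-0.1667) + (-1.1667)·(-1.1667)) / 5 = 12.8333/5 = 2.5667
  Sample standard deviations s_i = √(s[i,i]):
  s(X) = √(1.5) = 1.2247
  s(Y) = √(2.5667) = 1.6021

Step 3 — r_{ij} = s_{ij} / (s_i · s_j):
  r[X,X] = 1 (diagonal).
  r[X,Y] = -0.1 / (1.2247 · 1.6021) = -0.1 / 1.9621 = -0.051
  r[Y,Y] = 1 (diagonal).

R is symmetric with unit diagonal. Assembling:

R = [[1, -0.051],
 [-0.051, 1]]


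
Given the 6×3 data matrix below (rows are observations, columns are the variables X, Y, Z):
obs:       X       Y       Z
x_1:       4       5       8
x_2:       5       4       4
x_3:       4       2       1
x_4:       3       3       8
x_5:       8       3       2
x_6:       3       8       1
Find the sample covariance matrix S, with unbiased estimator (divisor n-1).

Step 1 — column means:
  mean(X) = (4 + 5 + 4 + 3 + 8 + 3) / 6 = 27/6 = 4.5
  mean(Y) = (5 + 4 + 2 + 3 + 3 + 8) / 6 = 25/6 = 4.1667
  mean(Z) = (8 + 4 + 1 + 8 + 2 + 1) / 6 = 24/6 = 4

Step 2 — sample covariance S[i,j] = (1/(n-1)) · Σ_k (x_{k,i} - mean_i) · (x_{k,j} - mean_j), with n-1 = 5.
  S[X,X] = ((-0.5)·(-0.5) + (0.5)·(0.5) + (-0.5)·(-0.5) + (-1.5)·(-1.5) + (3.5)·(3.5) + (-1.5)·(-1.5)) / 5 = 17.5/5 = 3.5
  S[X,Y] = ((-0.5)·(0.8333) + (0.5)·(-0.1667) + (-0.5)·(-2.1667) + (-1.5)·(-1.1667) + (3.5)·(-1.1667) + (-1.5)·(3.8333)) / 5 = -7.5/5 = -1.5
  S[X,Z] = ((-0.5)·(4) + (0.5)·(0) + (-0.5)·(-3) + (-1.5)·(4) + (3.5)·(-2) + (-1.5)·(-3)) / 5 = -9/5 = -1.8
  S[Y,Y] = ((0.8333)·(0.8333) + (-0.1667)·(-0.1667) + (-2.1667)·(-2.1667) + (-1.1667)·(-1.1667) + (-1.1667)·(-1.1667) + (3.8333)·(3.8333)) / 5 = 22.8333/5 = 4.5667
  S[Y,Z] = ((0.8333)·(4) + (-0.1667)·(0) + (-2.1667)·(-3) + (-1.1667)·(4) + (-1.1667)·(-2) + (3.8333)·(-3)) / 5 = -4/5 = -0.8
  S[Z,Z] = ((4)·(4) + (0)·(0) + (-3)·(-3) + (4)·(4) + (-2)·(-2) + (-3)·(-3)) / 5 = 54/5 = 10.8

S is symmetric (S[j,i] = S[i,j]). Assembling:

S = [[3.5, -1.5, -1.8],
 [-1.5, 4.5667, -0.8],
 [-1.8, -0.8, 10.8]]


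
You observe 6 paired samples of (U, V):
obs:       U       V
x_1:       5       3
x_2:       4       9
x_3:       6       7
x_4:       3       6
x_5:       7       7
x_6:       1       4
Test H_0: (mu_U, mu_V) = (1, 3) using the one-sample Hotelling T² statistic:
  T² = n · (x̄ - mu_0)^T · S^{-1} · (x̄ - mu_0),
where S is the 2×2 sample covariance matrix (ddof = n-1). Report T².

Step 1 — sample mean vector:
  mean(U) = (5 + 4 + 6 + 3 + 7 + 1) / 6 = 26/6 = 4.3333
  mean(V) = (3 + 9 + 7 + 6 + 7 + 4) / 6 = 36/6 = 6
  x̄ = (4.3333, 6),  deviation x̄ - mu_0 = (4.3333, 6) - (1, 3) = (3.3333, 3).

Step 2 — sample covariance matrix, S[i,j] = (1/(n-1)) · Σ_k (x_{k,i} - mean_i) · (x_{k,j} - mean_j), divisor n-1 = 5:
  S[U,U] = ((0.6667)·(0.6667) + (-0.3333)·(-0.3333) + (1.6667)·(1.6667) + (-1.3333)·(-1.3333) + (2.6667)·(2.6667) + (-3.3333)·(-3.3333)) / 5 = 23.3333/5 = 4.6667
  S[U,V] = ((0.6667)·(-3) + (-0.3333)·(3) + (1.6667)·(1) + (-1.3333)·(0) + (2.6667)·(1) + (-3.3333)·(-2)) / 5 = 8/5 = 1.6
  S[V,V] = ((-3)·(-3) + (3)·(3) + (1)·(1) + (0)·(0) + (1)·(1) + (-2)·(-2)) / 5 = 24/5 = 4.8
  S = [[4.6667, 1.6],
 [1.6, 4.8]].

Step 3 — invert S. det(S) = 4.6667·4.8 - (1.6)² = 19.84.
  S^{-1} = (1/det) · [[d, -b], [-b, a]] = [[0.2419, -0.0806],
 [-0.0806, 0.2352]].

Step 4 — quadratic form (x̄ - mu_0)^T · S^{-1} · (x̄ - mu_0):
  S^{-1} · (x̄ - mu_0) = (0.5645, 0.4368),
  (x̄ - mu_0)^T · [...] = (3.3333)·(0.5645) + (3)·(0.4368) = 3.1922.

Step 5 — scale by n: T² = 6 · 3.1922 = 19.1532.

T² ≈ 19.1532
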